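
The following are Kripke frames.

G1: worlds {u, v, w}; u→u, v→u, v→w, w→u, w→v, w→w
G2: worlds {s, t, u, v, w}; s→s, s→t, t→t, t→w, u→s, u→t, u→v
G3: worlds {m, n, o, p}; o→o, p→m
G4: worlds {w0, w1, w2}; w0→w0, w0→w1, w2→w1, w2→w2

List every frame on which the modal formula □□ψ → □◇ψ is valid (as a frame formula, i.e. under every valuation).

This is the axiom for a generalized confluence (Geach) condition; its first-order frame correspondent is ∀x ∀z (xRz → ∃w (xR²w ∧ zRw)).
G1: satisfies the condition.
G2: fails — tRw but no w* with tR²w* and wRw*.
G3: fails — pRm but no w with pR²w and mRw.
G4: fails — w0Rw1 but no w with w0R²w and w1Rw.

G1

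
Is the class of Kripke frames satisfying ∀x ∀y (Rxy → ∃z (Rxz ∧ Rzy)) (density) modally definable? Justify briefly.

Yes, by □□r → □r

This is a Sahlqvist condition; the C4 axiom □□r → □r defines it.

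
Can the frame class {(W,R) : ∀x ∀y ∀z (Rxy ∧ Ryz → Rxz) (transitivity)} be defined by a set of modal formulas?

Yes, by □p → □□p

Yes: it is transitivity, defined by the 4 schema □p → □□p.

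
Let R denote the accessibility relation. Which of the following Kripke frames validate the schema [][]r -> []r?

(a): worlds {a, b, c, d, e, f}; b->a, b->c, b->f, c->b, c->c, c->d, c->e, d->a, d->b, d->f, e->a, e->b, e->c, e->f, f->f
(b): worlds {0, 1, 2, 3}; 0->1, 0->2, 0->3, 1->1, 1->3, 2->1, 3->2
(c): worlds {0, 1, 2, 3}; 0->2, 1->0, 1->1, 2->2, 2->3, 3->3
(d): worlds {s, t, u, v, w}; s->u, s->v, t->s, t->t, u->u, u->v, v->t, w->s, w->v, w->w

The schema corresponds to density: forall x forall y (Rxy -> exists z (Rxz & Rzy)).
(a): fails — Rba but no z with Rbz and Rza.
(b): fails — R32 but no z with R3z and Rz2.
(c): holds.
(d): holds.

(c), (d)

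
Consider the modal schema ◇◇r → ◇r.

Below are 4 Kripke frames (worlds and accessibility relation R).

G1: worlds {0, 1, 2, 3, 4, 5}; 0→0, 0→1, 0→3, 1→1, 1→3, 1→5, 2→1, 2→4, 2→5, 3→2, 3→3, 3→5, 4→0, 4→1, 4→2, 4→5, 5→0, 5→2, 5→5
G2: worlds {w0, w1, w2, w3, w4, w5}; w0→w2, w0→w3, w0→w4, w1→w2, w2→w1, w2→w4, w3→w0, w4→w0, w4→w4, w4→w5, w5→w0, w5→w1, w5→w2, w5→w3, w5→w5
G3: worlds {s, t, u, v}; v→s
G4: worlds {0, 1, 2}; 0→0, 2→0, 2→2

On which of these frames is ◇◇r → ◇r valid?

G3, G4

Frame correspondent (Sahlqvist): ∀x ∀y ∀z (Rxy ∧ Ryz → Rxz) — i.e. transitivity.
G1: fails — R25 and R52 but not R22.
G2: fails — Rw1w2 and Rw2w4 but not Rw1w4.
G3: condition met.
G4: condition met.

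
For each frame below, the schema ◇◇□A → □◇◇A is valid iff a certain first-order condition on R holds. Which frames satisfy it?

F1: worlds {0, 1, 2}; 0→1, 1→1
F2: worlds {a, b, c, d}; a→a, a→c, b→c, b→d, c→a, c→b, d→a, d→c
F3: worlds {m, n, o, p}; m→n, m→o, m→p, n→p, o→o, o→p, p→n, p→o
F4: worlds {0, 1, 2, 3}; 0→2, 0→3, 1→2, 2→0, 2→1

F1, F2

This is the axiom for a generalized confluence (Geach) condition; its first-order frame correspondent is ∀x ∀y ∀z ((xR²y ∧ xRz) → ∃w (yRw ∧ zR²w)).
F1: satisfies the condition.
F2: satisfies the condition.
F3: fails — mR²n, mRn but no w with nRw and nR²w.
F4: fails — 0R²0, 0R3 but no w with 0Rw and 3R²w.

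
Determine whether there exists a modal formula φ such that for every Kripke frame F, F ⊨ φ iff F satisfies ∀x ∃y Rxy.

Definable; □r → ◇r defines it

Yes: it is seriality, defined by the D schema □r → ◇r.
Suppose □r→◇r is valid. At any x set V(r)=W. Then □r at x, so ◇r at x, so x has a successor.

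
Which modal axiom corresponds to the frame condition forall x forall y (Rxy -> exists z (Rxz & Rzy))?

□□p → □p

A defining formula is □□p → □p (the C4 axiom).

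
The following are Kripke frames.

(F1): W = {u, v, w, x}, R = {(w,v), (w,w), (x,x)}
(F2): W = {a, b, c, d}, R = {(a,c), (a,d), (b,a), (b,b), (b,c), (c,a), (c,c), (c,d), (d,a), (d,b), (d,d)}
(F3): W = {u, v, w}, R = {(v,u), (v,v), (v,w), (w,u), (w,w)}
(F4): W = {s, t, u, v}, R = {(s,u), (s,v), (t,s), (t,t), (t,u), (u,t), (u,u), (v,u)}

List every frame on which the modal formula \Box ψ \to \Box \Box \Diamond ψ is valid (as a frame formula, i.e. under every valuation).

(F2), (F4)

Frame correspondent (Sahlqvist): \forall x \forall z (x R^2 z \to \exists w (xRw \wedge zRw)) — i.e. a generalized confluence (Geach) condition.
(F1): fails — wR²v but no t with wRt and vRt.
(F2): ✓.
(F3): fails — vR²u but no t with vRt and uRt.
(F4): ✓.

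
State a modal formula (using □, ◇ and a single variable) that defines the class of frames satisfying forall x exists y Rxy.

The condition is seriality. The D schema □s → ◇s defines it.
Suppose □s→◇s is valid. At any x set V(s)=W. Then □s at x, so ◇s at x, so x has a successor.

□s → ◇s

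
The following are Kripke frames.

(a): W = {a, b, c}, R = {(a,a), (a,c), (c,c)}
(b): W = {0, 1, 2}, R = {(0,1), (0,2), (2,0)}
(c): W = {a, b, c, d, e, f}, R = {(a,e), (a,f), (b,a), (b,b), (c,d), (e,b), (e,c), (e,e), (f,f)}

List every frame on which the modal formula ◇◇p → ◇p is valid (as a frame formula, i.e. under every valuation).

(a)

This is the axiom for transitivity; its first-order frame correspondent is ∀x ∀y ∀z (Rxy ∧ Ryz → Rxz).
(a): condition met.
(b): fails — R20 and R01 but not R21.
(c): fails — Reb and Rba but not Rea.
Valid on: (a).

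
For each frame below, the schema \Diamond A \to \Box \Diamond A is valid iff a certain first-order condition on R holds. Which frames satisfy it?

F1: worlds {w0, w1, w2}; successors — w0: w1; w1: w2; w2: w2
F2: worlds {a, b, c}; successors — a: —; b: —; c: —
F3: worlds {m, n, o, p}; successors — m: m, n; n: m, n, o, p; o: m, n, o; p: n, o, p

The schema corresponds to the Euclidean property: \forall x \forall y \forall z (Rxy \wedge Rxz \to Ryz).
F1: fails — Rw0w1 and Rw0w1 but not Rw1w1.
F2: holds.
F3: fails — Rno and Rnp but not Rop.

F2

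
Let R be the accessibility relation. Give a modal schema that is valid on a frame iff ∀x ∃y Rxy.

□s → ◇s

A defining formula is □s → ◇s (the D axiom).
Suppose □s→◇s is valid. At any x set V(s)=W. Then □s at x, so ◇s at x, so x has a successor.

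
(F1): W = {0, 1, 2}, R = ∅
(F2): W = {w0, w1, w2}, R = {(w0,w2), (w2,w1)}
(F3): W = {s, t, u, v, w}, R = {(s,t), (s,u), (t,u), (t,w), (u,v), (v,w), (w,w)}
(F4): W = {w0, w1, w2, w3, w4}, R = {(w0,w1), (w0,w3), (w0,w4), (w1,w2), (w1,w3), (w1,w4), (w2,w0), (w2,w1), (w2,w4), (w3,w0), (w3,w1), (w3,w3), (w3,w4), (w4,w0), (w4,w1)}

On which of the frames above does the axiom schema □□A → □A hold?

This is the axiom for density; its first-order frame correspondent is ∀x ∀y (Rxy → ∃z (Rxz ∧ Rzy)).
(F1): condition met.
(F2): fails — Rw0w2 but no z with Rw0z and Rzw2.
(F3): fails — Ruv but no z with Ruz and Rzv.
(F4): fails — Rw1w2 but no z with Rw1z and Rzw2.
Valid on: (F1).

(F1)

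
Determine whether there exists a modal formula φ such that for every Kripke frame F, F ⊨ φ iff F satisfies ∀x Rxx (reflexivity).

Definable; □p → p defines it

This is a Sahlqvist condition; the T axiom □p → p defines it.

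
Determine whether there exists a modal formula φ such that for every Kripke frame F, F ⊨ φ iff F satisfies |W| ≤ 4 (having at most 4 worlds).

Modal frame validity is preserved under disjoint unions.
Any modal formula valid on each of 5 disjoint one-world frames is valid on their disjoint union (validity is preserved under disjoint unions). Each one-world frame has |W|=1≤4, but the union has |W|=5.
Hence having at most 4 worlds is not modally definable.

Not definable by any modal formula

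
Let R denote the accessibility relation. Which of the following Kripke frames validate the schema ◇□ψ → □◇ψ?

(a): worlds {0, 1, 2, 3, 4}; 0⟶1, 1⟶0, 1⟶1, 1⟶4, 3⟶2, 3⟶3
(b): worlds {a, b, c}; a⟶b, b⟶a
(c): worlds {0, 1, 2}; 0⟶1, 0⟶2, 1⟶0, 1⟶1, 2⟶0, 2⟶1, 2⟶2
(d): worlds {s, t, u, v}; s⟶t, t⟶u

The schema corresponds to convergence: ∀x ∀y ∀z (Rxy ∧ Rxz → ∃w (Ryw ∧ Rzw)).
(a): fails — R10 and R14 but 0 and 4 have no common successor.
(b): satisfies the condition.
(c): satisfies the condition.
(d): fails — Rtu and Rtu but u and u have no common successor.
Valid on: (b), (c).

(b), (c)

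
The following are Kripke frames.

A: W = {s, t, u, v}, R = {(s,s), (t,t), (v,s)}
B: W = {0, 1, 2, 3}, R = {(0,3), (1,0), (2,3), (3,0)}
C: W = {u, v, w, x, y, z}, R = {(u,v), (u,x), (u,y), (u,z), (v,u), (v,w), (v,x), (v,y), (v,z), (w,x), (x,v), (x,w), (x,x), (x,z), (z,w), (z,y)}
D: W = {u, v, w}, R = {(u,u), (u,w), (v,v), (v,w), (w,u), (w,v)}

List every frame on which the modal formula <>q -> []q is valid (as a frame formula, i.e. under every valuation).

Frame correspondent (Sahlqvist): forall x forall y forall z (Rxy & Rxz -> y = z) — i.e. partial functionality.
A: ✓.
B: ✓.
C: fails — u sees both v and x.
D: fails — u sees both u and w.
Valid on: A, B.

A, B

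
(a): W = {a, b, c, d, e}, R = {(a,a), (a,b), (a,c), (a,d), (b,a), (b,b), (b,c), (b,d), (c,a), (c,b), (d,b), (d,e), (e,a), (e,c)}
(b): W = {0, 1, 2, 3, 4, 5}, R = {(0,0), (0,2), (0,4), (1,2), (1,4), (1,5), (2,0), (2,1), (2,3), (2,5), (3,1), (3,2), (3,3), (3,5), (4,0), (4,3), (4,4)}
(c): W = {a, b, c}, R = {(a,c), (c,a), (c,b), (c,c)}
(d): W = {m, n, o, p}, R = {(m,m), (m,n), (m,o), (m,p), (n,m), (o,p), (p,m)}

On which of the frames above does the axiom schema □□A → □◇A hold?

(a), (d)

Frame correspondent (Sahlqvist): ∀x ∀z (xRz → ∃w (xR²w ∧ zRw)) — i.e. a generalized confluence (Geach) condition.
(a): ✓.
(b): fails — 1R5 but no w with 1R²w and 5Rw.
(c): fails — cRb but no w with cR²w and bRw.
(d): ✓.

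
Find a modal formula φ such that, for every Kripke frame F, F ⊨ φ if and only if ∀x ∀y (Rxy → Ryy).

A defining formula is □(□q → q) (the T□ axiom).
Suppose □(□q→q) is valid. Take Rxy and set V(q)={w : Ryw}. Then at y, □q holds; since □(□q→q) at x, □q→q at y, so q at y, i.e. Ryy.

□(□q → q)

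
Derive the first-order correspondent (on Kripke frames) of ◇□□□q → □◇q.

∀x ∀y ∀z ((xRy ∧ xRz) → ∃w (yR³w ∧ zRw))

This is a Sahlqvist (Geach-type) schema ◇^1□^3q → □^1◇^1q.
First-order correspondent: ∀x ∀y ∀z ((xRy ∧ xRz) → ∃w (yR³w ∧ zRw)).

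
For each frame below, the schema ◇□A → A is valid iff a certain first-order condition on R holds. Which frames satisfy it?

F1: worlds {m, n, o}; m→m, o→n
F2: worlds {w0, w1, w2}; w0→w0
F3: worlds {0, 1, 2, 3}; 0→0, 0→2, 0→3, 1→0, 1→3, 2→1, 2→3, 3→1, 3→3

F2

The schema corresponds to symmetry: ∀x ∀y (Rxy → Ryx).
F1: fails — Ron but not Rno.
F2: satisfies the condition.
F3: fails — R10 but not R01.
Valid on: F2.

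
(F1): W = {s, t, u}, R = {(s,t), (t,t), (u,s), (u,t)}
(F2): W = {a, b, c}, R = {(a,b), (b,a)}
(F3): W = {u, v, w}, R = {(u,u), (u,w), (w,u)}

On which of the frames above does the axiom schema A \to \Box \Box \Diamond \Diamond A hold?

(F2), (F3)

This is the axiom for a generalized confluence (Geach) condition; its first-order frame correspondent is \forall x \forall z (x R^2 z \to \exists w (x = w \wedge z R^2 w)).
(F1): fails — sR²t but no w with s=w and tR²w.
(F2): condition met.
(F3): condition met.
Valid on: (F2), (F3).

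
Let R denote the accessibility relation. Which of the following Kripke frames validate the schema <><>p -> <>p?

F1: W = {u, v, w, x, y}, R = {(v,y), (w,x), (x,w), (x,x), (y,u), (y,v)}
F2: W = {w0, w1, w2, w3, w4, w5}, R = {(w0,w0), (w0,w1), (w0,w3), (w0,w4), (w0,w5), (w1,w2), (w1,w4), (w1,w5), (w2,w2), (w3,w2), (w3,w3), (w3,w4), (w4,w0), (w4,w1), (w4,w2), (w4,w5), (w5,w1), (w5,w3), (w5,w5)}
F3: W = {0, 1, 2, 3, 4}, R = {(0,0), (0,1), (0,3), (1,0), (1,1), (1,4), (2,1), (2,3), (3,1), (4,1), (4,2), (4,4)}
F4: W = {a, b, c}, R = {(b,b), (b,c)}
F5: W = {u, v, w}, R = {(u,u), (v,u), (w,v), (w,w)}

F4

Frame correspondent (Sahlqvist): forall x forall y forall z (Rxy & Ryz -> Rxz) — i.e. transitivity.
F1: fails — Rwx and Rxw but not Rww.
F2: fails — Rw0w1 and Rw1w2 but not Rw0w2.
F3: fails — R10 and R03 but not R13.
F4: ✓.
F5: fails — Rwv and Rvu but not Rwu.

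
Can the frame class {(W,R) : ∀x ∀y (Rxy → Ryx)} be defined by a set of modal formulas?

Yes — defined by r → □◇r

Yes: it is symmetry, defined by the B schema r → □◇r.
Suppose r→□◇r is valid. Take Rxy and set V(r)={x}. Then r at x, so □◇r at x, so ◇r at y, so some z with Ryz has r; z=x, i.e. Ryx.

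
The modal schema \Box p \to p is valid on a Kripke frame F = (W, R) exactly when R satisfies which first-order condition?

Suppose □p→p is valid. At any x set V(p)={w : Rxw}. Then □p holds at x, so p holds at x, i.e. Rxx.
Conversely, on a frame with reflexivity the schema holds at every world under every valuation.
Frame condition: \forall x Rxx.

Reflexivity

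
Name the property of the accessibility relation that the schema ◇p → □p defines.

This is the CD axiom.
It corresponds to partial functionality: ∀x ∀y ∀z (Rxy ∧ Rxz → y = z).

partial functionality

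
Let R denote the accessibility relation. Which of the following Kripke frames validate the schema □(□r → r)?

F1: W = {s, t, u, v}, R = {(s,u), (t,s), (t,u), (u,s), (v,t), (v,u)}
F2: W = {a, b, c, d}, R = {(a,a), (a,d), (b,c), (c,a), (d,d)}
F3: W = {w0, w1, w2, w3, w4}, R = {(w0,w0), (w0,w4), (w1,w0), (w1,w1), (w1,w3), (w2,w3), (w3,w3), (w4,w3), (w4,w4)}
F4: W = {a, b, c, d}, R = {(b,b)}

This is the axiom for shift-reflexivity; its first-order frame correspondent is ∀x ∀y (Rxy → Ryy).
F1: fails — Rus but not Rss.
F2: fails — Rbc but not Rcc.
F3: condition met.
F4: condition met.

F3, F4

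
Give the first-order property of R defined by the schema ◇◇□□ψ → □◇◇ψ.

This is a Sahlqvist (Geach-type) schema ◇^2□^2ψ → □^1◇^2ψ.
Minimal-valuation argument: fix x; take any y with xR^2y and any z with xR^1z. Set V(ψ) to the set of worlds R-reachable from y in exactly 2 steps. Then □^2ψ holds at y, so the antecedent holds at x; validity forces ◇^2ψ at z, giving a w with zR^2w and yR^2w.
First-order correspondent: ∀x ∀y ∀z ((xR²y ∧ xRz) → ∃w (yR²w ∧ zR²w)).

∀x ∀y ∀z ((xR²y ∧ xRz) → ∃w (yR²w ∧ zR²w))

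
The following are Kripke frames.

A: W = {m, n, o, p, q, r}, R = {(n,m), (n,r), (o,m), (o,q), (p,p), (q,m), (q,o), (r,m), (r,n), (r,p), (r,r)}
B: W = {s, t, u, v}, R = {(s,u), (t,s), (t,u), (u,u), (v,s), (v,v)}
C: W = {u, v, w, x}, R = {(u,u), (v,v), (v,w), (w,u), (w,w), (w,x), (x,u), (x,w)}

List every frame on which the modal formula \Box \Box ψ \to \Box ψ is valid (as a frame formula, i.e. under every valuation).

Frame correspondent (Sahlqvist): \forall x \forall y (Rxy \to \exists z (Rxz \wedge Rzy)) — i.e. density.
A: fails — Roq but no z with Roz and Rzq.
B: fails — Rts but no z with Rtz and Rzs.
C: condition met.
Valid on: C.

C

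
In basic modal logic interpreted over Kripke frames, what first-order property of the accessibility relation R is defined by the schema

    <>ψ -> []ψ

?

Suppose ◇ψ→□ψ is valid. Take Rxy, Rxz and set V(ψ)={y}. Then ◇ψ at x, so □ψ at x, so ψ at z, i.e. z=y.

Partial functionality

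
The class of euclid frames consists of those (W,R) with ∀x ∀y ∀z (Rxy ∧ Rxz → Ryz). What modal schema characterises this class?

A defining formula is ◇p → □◇p (the 5 axiom).
Suppose ◇p→□◇p is valid. Take Rxy, Rxz and set V(p)={y}. Then ◇p at x, so □◇p at x, so ◇p at z, so some w with Rzw has p; w=y, i.e. Rzy. By symmetry of the argument, Ryz.

◇p → □◇p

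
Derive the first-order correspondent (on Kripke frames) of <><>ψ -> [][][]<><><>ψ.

forall x forall y forall z ((x R^2 y & x R^3 z) -> exists w (y = w & z R^3 w))

This is a Sahlqvist (Geach-type) schema ◇^2□^0ψ → □^3◇^3ψ.
Minimal-valuation argument: fix x; take any y with xR^2y and any z with xR^3z. Set V(ψ) to the set of worlds R-reachable from y in exactly 0 steps. Then □^0ψ holds at y, so the antecedent holds at x; validity forces ◇^3ψ at z, giving a w with zR^3w and yR^0w.
First-order correspondent: forall x forall y forall z ((x R^2 y & x R^3 z) -> exists w (y = w & z R^3 w)).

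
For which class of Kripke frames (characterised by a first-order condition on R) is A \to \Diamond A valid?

Reflexivity

This is a form of the T axiom.
Its frame correspondent is reflexivity — \forall x Rxx.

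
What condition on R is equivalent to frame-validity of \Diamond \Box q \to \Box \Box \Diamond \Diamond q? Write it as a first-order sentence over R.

\forall x \forall y \forall z ((xRy \wedge x R^2 z) \to \exists w (yRw \wedge z R^2 w))

This is a Sahlqvist (Geach-type) schema ◇^1□^1q → □^2◇^2q.
Minimal-valuation argument: fix x; take any y with xR^1y and any z with xR^2z. Set V(q) to the set of worlds R-reachable from y in exactly 1 step. Then □^1q holds at y, so the antecedent holds at x; validity forces ◇^2q at z, giving a w with zR^2w and yR^1w.
First-order correspondent: \forall x \forall y \forall z ((xRy \wedge x R^2 z) \to \exists w (yRw \wedge z R^2 w)).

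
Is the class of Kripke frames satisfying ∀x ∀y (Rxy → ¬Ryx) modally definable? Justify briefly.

Not definable by any modal formula

Modal frame validity is preserved under surjective bounded morphisms.
The 5-cycle (worlds a,b,c,d,e with a→b→c→d→e→a) is asymmetric. Mapping every world to a single reflexive point • is a surjective bounded morphism, and the reflexive point is not asymmetric (R•• but asymmetry requires ¬R••).
Hence asymmetry is not modally definable.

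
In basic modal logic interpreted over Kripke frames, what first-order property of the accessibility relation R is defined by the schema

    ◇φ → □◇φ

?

the Euclidean property: ∀x ∀y ∀z (Rxy ∧ Rxz → Ryz)

Suppose ◇φ→□◇φ is valid. Take Rxy, Rxz and set V(φ)={y}. Then ◇φ at x, so □◇φ at x, so ◇φ at z, so some w with Rzw has φ; w=y, i.e. Rzy. By symmetry of the argument, Ryz.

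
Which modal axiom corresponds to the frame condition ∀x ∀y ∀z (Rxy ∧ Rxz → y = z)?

◇s → □s

A defining formula is ◇s → □s (the CD axiom).
Suppose ◇s→□s is valid. Take Rxy, Rxz and set V(s)={y}. Then ◇s at x, so □s at x, so s at z, i.e. z=y.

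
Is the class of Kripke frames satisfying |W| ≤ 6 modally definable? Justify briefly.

Modal frame validity is preserved under disjoint unions.
Any modal formula valid on each of 7 disjoint one-world frames is valid on their disjoint union (validity is preserved under disjoint unions). Each one-world frame has |W|=1≤6, but the union has |W|=7.
Hence having at most 6 worlds is not modally definable.

No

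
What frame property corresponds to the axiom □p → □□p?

This schema is the 4 axiom.
Its frame correspondent is transitivity — ∀x ∀y ∀z (Rxy ∧ Ryz → Rxz).

transitivity: ∀x ∀y ∀z (Rxy ∧ Ryz → Rxz)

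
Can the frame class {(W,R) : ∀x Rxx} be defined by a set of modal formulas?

This is a Sahlqvist condition; the T axiom □q → q defines it.
Suppose □q→q is valid. At any x set V(q)={w : Rxw}. Then □q holds at x, so q holds at x, i.e. Rxx.

Yes, by □q → q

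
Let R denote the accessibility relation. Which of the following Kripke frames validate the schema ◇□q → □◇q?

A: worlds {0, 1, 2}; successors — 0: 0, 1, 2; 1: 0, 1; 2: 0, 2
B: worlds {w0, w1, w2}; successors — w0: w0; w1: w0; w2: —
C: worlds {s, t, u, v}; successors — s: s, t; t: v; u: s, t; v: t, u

A, B

The schema corresponds to convergence: ∀x ∀y ∀z (Rxy ∧ Rxz → ∃w (Ryw ∧ Rzw)).
A: holds.
B: holds.
C: fails — Rss and Rst but s and t have no common successor.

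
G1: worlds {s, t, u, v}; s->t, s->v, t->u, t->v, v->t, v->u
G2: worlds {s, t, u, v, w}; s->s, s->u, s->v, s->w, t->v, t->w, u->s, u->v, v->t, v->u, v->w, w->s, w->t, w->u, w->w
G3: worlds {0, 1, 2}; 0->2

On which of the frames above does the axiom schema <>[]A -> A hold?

The schema corresponds to a generalized confluence (Geach) condition: forall x forall y (xRy -> exists w (yRw & x = w)).
G1: fails — sRt but no w with tRw and s=w.
G2: fails — sRv but no w* with vRw* and s=w*.
G3: fails — 0R2 but no w with 2Rw and 0=w.
Valid on no frame.

none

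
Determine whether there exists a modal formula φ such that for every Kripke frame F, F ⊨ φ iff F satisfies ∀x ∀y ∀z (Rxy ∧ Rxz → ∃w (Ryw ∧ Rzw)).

This is a Sahlqvist condition; the .2 axiom ◇□r → □◇r defines it.
Suppose ◇□r→□◇r is valid. Take Rxy, Rxz and set V(r)={w : Ryw}. Then □r at y so ◇□r at x, so □◇r at x, so ◇r at z, giving w with Rzw and Ryw.

Yes — defined by ◇□r → □◇r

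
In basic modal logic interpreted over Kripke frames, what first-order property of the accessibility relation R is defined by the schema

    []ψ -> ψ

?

This schema is the T axiom.
Its frame correspondent is reflexivity — forall x Rxx.

reflexivity: forall x Rxx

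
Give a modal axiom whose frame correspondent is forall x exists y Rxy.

This is seriality; the standard corresponding axiom is D: □p → ◇p.
Suppose □p→◇p is valid. At any x set V(p)=W. Then □p at x, so ◇p at x, so x has a successor.

□p → ◇p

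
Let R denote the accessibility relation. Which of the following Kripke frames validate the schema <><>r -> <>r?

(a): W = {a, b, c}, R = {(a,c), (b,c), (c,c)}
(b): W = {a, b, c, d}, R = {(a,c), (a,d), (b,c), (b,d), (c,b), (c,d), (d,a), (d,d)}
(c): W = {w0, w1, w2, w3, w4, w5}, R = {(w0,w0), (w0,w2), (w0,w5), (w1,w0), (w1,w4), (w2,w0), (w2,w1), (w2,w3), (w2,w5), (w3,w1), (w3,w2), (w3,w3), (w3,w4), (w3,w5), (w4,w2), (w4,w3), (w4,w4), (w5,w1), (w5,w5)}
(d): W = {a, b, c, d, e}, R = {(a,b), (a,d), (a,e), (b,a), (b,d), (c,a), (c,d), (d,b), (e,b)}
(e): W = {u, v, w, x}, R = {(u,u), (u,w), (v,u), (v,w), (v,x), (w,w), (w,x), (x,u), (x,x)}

This is the axiom for transitivity; its first-order frame correspondent is forall x forall y forall z (Rxy & Ryz -> Rxz).
(a): holds.
(b): fails — Rbc and Rcb but not Rbb.
(c): fails — Rw3w1 and Rw1w0 but not Rw3w0.
(d): fails — Reb and Rba but not Rea.
(e): fails — Ruw and Rwx but not Rux.

(a)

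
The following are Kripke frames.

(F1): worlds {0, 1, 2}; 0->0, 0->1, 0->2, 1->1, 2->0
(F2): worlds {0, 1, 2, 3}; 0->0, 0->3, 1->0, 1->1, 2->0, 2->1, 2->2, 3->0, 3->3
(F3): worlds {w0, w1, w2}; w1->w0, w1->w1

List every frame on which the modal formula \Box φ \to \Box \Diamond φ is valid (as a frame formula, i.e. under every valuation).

(F1), (F2)

This is the axiom for a generalized confluence (Geach) condition; its first-order frame correspondent is \forall x \forall z (xRz \to \exists w (xRw \wedge zRw)).
(F1): satisfies the condition.
(F2): satisfies the condition.
(F3): fails — w1Rw0 but no w with w1Rw and w0Rw.
Valid on: (F1), (F2).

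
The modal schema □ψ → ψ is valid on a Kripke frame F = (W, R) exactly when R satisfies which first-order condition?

Suppose □ψ→ψ is valid. At any x set V(ψ)={w : Rxw}. Then □ψ holds at x, so ψ holds at x, i.e. Rxx.
The converse is a direct semantic check.
So the correspondent is reflexivity.

reflexivity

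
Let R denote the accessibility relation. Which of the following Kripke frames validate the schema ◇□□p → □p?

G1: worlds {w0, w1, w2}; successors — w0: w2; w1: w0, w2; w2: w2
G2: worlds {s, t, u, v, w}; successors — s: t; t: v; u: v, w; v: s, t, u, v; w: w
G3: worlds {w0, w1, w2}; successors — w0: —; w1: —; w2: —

G3

Frame correspondent (Sahlqvist): ∀x ∀y ∀z ((xRy ∧ xRz) → ∃w (yR²w ∧ z = w)) — i.e. a generalized confluence (Geach) condition.
G1: fails — w1Rw0, w1Rw0 but no w with w0R²w and w0=w.
G2: fails — uRw, uRv but no w* with wR²w* and v=w*.
G3: condition met.
Valid on: G3.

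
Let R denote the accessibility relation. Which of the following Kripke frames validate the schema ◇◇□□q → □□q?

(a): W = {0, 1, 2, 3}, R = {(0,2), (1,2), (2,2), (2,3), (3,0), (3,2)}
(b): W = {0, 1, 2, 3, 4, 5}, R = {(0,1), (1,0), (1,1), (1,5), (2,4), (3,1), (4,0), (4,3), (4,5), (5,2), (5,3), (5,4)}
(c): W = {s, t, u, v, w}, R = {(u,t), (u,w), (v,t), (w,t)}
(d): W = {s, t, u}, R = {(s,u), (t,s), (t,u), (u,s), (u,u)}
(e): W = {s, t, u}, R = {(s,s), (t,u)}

(d), (e)

The schema corresponds to a generalized confluence (Geach) condition: ∀x ∀y ∀z ((xR²y ∧ xR²z) → ∃w (yR²w ∧ z = w)).
(a): fails — 2R²0, 2R²0 but no w with 0R²w and 0=w.
(b): fails — 1R²0, 1R²2 but no w with 0R²w and 2=w.
(c): fails — uR²t, uR²t but no w* with tR²w* and t=w*.
(d): holds.
(e): holds.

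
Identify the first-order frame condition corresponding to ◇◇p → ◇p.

transitivity: ∀x ∀y ∀z (Rxy ∧ Ryz → Rxz)

Replacing p by ¬p and contraposing gives the equivalent schema □p → □□p.
Suppose □p→□□p is valid. Take Rxy, Ryz and set V(p)={w : Rxw}. Then □p at x, so □□p at x, so □p at y, so p at z, i.e. Rxz.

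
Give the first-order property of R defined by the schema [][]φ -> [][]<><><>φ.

forall x forall z (x R^2 z -> exists w (x R^2 w & z R^3 w))

This is a Sahlqvist (Geach-type) schema ◇^0□^2φ → □^2◇^3φ.
First-order correspondent: forall x forall z (x R^2 z -> exists w (x R^2 w & z R^3 w)).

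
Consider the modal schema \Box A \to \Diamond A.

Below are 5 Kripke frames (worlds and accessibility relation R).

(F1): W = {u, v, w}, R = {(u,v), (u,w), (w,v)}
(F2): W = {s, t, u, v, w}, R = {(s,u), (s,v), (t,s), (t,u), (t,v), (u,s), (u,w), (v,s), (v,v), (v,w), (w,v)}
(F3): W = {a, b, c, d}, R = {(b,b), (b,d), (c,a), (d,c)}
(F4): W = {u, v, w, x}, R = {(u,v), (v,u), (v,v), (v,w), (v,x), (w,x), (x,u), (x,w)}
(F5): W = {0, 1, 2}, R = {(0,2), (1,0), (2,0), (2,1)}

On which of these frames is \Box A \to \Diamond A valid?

The schema corresponds to seriality: \forall x \exists y Rxy.
(F1): fails — world v has no successor.
(F2): satisfies the condition.
(F3): fails — world a has no successor.
(F4): satisfies the condition.
(F5): satisfies the condition.
Valid on: (F2), (F4), (F5).

(F2), (F4), (F5)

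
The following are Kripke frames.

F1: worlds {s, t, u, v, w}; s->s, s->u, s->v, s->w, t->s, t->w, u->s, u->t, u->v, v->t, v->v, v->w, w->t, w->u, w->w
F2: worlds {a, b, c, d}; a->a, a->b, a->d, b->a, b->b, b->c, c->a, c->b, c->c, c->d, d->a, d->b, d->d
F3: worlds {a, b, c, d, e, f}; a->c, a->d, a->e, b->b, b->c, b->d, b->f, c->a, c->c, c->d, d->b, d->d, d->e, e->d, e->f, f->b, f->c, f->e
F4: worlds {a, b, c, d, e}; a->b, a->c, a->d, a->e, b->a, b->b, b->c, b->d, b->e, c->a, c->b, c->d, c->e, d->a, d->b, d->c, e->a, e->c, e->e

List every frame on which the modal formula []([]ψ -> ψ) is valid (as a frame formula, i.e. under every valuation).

F2

Frame correspondent (Sahlqvist): forall x forall y (Rxy -> Ryy) — i.e. shift-reflexivity.
F1: fails — Rwt but not Rtt.
F2: condition met.
F3: fails — Rde but not Ree.
F4: fails — Rcd but not Rdd.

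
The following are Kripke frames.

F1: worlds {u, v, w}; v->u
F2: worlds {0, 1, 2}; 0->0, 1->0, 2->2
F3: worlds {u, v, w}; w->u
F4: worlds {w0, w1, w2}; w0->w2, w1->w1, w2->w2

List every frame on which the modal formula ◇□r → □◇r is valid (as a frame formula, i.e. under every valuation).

The schema corresponds to convergence: ∀x ∀y ∀z (Rxy ∧ Rxz → ∃w (Ryw ∧ Rzw)).
F1: fails — Rvu and Rvu but u and u have no common successor.
F2: satisfies the condition.
F3: fails — Rwu and Rwu but u and u have no common successor.
F4: satisfies the condition.
Valid on: F2, F4.

F2, F4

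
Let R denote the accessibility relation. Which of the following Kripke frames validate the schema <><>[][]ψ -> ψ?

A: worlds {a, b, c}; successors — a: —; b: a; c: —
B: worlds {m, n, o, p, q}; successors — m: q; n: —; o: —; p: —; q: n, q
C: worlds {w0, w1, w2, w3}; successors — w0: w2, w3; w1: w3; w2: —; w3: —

A, C

Frame correspondent (Sahlqvist): forall x forall y (x R^2 y -> exists w (y R^2 w & x = w)) — i.e. a generalized confluence (Geach) condition.
A: holds.
B: fails — mR²n but no w with nR²w and m=w.
C: holds.
Valid on: A, C.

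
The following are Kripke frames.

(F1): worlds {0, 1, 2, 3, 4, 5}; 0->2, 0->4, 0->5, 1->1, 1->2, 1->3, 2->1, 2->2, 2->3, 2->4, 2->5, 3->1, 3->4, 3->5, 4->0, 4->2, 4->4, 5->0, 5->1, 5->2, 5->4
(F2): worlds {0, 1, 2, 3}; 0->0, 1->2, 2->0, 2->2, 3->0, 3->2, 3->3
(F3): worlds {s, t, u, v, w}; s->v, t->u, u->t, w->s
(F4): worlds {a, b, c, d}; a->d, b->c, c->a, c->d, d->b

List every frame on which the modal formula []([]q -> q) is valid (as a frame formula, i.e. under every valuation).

This is the axiom for shift-reflexivity; its first-order frame correspondent is forall x forall y (Rxy -> Ryy).
(F1): fails — R25 but not R55.
(F2): condition met.
(F3): fails — Rws but not Rss.
(F4): fails — Rbc but not Rcc.
Valid on: (F2).

(F2)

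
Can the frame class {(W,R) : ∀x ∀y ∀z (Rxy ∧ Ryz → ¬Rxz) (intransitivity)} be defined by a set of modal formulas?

Any modally definable frame class is closed under surjective bounded morphisms.
The 7-cycle (worlds 0,1,2,3,4,5,6 with 0→1→2→3→4→5→6→0) is intransitive. Mapping every world to a single reflexive point • is a surjective bounded morphism; the reflexive point is not intransitive (R••∧R•• but R••).
Hence intransitivity is not modally definable.

No — not modally definable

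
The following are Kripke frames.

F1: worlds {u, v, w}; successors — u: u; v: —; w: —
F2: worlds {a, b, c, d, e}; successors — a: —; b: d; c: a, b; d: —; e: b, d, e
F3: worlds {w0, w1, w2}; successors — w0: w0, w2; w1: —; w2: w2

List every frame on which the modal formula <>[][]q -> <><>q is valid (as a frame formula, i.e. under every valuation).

Frame correspondent (Sahlqvist): forall x forall y (xRy -> exists w (y R^2 w & x R^2 w)) — i.e. a generalized confluence (Geach) condition.
F1: ✓.
F2: fails — bRd but no w with dR²w and bR²w.
F3: ✓.

F1, F3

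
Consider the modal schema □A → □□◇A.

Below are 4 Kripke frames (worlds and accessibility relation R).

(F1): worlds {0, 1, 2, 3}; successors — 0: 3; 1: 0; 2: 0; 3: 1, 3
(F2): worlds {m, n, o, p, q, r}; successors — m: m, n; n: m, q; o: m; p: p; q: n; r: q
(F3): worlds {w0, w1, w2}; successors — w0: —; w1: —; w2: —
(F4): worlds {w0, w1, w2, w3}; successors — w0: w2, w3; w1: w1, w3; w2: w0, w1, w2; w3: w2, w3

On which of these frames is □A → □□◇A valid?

This is the axiom for a generalized confluence (Geach) condition; its first-order frame correspondent is ∀x ∀z (xR²z → ∃w (xRw ∧ zRw)).
(F1): fails — 0R²1 but no w with 0Rw and 1Rw.
(F2): holds.
(F3): holds.
(F4): holds.
Valid on: (F2), (F3), (F4).

(F2), (F3), (F4)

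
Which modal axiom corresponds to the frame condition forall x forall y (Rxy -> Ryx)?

p → □◇p

The condition is symmetry. The B schema p → □◇p defines it.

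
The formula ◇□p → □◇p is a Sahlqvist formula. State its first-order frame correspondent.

Convergence

Suppose ◇□p→□◇p is valid. Take Rxy, Rxz and set V(p)={w : Ryw}. Then □p at y so ◇□p at x, so □◇p at x, so ◇p at z, giving w with Rzw and Ryw.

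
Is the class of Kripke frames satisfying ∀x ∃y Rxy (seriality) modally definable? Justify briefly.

Yes, by □r → ◇r

This is a Sahlqvist condition; the D axiom □r → ◇r defines it.
Suppose □r→◇r is valid. At any x set V(r)=W. Then □r at x, so ◇r at x, so x has a successor.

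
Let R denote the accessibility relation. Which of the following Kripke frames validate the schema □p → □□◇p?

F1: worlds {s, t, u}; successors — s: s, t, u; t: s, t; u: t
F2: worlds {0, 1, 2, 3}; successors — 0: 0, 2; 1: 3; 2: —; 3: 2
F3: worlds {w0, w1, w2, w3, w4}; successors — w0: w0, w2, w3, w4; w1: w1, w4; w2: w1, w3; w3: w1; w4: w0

Frame correspondent (Sahlqvist): ∀x ∀z (xR²z → ∃w (xRw ∧ zRw)) — i.e. a generalized confluence (Geach) condition.
F1: condition met.
F2: fails — 0R²2 but no w with 0Rw and 2Rw.
F3: fails — w0R²w3 but no w with w0Rw and w3Rw.
Valid on: F1.

F1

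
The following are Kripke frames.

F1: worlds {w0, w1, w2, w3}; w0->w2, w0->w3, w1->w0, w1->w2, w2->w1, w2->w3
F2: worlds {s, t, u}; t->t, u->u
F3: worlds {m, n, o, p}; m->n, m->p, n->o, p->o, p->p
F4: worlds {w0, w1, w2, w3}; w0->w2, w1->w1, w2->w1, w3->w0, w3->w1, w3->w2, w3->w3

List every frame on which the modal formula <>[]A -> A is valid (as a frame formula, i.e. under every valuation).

F2

The schema corresponds to symmetry: forall x forall y (Rxy -> Ryx).
F1: fails — Rw1w0 but not Rw0w1.
F2: holds.
F3: fails — Rno but not Ron.
F4: fails — Rw3w1 but not Rw1w3.
Valid on: F2.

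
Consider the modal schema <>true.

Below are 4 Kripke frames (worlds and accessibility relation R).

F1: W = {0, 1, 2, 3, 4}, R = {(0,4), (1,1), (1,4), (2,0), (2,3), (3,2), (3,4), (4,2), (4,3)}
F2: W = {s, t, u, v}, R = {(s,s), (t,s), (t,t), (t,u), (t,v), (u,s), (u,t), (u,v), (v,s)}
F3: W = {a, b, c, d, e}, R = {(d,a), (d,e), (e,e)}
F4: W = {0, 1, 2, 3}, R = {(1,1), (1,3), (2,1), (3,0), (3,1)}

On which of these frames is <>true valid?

F1, F2

The schema corresponds to seriality: forall x exists y Rxy.
F1: satisfies the condition.
F2: satisfies the condition.
F3: fails — world a has no successor.
F4: fails — world 0 has no successor.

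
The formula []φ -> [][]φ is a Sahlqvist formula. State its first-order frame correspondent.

Suppose □φ→□□φ is valid. Take Rxy, Ryz and set V(φ)={w : Rxw}. Then □φ at x, so □□φ at x, so □φ at y, so φ at z, i.e. Rxz.

transitivity: forall x forall y forall z (Rxy & Ryz -> Rxz)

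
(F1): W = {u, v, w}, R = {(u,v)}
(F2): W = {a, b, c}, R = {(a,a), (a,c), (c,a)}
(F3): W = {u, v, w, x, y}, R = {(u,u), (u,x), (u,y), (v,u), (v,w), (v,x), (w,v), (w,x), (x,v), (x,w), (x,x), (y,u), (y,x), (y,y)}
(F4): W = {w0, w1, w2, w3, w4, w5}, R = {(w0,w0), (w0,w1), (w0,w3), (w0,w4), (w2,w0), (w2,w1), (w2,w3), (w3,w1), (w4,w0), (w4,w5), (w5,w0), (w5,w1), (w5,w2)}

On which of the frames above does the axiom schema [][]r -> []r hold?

Frame correspondent (Sahlqvist): forall x forall y (Rxy -> exists z (Rxz & Rzy)) — i.e. density.
(F1): fails — Ruv but no z with Ruz and Rzv.
(F2): satisfies the condition.
(F3): satisfies the condition.
(F4): fails — Rw5w2 but no z with Rw5z and Rzw2.
Valid on: (F2), (F3).

(F2), (F3)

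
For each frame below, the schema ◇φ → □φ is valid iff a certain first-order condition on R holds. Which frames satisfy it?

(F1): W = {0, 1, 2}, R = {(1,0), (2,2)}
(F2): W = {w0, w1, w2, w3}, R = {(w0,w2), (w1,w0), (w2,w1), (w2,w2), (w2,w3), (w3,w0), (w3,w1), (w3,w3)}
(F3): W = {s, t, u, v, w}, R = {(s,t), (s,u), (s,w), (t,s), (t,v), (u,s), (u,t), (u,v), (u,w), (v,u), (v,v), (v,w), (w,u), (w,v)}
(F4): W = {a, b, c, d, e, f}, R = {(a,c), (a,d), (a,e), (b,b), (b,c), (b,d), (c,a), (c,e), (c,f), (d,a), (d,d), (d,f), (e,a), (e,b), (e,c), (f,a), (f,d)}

(F1)

The schema corresponds to partial functionality: ∀x ∀y ∀z (Rxy ∧ Rxz → y = z).
(F1): holds.
(F2): fails — w2 sees both w1 and w2.
(F3): fails — s sees both t and u.
(F4): fails — a sees both c and d.
Valid on: (F1).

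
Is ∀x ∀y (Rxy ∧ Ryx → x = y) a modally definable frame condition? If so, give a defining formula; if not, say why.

Not definable by any modal formula

Modal frame validity is preserved under surjective bounded morphisms.
The 4-cycle (worlds w0,w1,w2,w3 with w0→w1→w2→w3→w0) is antisymmetric. Sending even-indexed worlds to s and odd-indexed worlds to t is a surjective bounded morphism onto the two-world frame with s↔t, which is not antisymmetric.
Hence antisymmetry is not modally definable.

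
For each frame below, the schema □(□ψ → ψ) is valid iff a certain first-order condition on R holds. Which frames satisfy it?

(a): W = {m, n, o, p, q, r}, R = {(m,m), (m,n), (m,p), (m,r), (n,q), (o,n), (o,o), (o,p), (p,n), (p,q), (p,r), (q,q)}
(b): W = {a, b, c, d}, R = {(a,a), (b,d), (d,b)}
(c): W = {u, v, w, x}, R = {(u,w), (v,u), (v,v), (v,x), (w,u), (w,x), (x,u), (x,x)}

none

Frame correspondent (Sahlqvist): ∀x ∀y (Rxy → Ryy) — i.e. shift-reflexivity.
(a): fails — Ron but not Rnn.
(b): fails — Rdb but not Rbb.
(c): fails — Ruw but not Rww.
Valid on no frame.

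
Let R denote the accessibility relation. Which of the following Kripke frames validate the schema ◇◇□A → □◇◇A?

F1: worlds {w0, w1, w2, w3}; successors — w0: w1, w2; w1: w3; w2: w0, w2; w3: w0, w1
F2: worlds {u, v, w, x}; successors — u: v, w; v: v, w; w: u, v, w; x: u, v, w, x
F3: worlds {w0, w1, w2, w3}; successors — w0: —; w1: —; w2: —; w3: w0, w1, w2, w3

F2

The schema corresponds to a generalized confluence (Geach) condition: ∀x ∀y ∀z ((xR²y ∧ xRz) → ∃w (yRw ∧ zR²w)).
F1: fails — w2R²w1, w2Rw2 but no w with w1Rw and w2R²w.
F2: condition met.
F3: fails — w3R²w0, w3Rw0 but no w with w0Rw and w0R²w.
Valid on: F2.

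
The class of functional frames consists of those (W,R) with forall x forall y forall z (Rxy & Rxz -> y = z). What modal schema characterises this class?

◇s → □s

This is partial functionality; the standard corresponding axiom is CD: ◇s → □s.
Suppose ◇s→□s is valid. Take Rxy, Rxz and set V(s)={y}. Then ◇s at x, so □s at x, so s at z, i.e. z=y.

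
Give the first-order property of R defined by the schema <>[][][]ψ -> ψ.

forall x forall y (xRy -> exists w (y R^3 w & x = w))

This is a Sahlqvist (Geach-type) schema ◇^1□^3ψ → □^0◇^0ψ.
First-order correspondent: forall x forall y (xRy -> exists w (y R^3 w & x = w)).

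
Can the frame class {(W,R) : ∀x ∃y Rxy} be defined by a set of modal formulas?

The condition is seriality. A defining modal formula is □p → ◇p.
Suppose □p→◇p is valid. At any x set V(p)=W. Then □p at x, so ◇p at x, so x has a successor.

Yes, by □p → ◇p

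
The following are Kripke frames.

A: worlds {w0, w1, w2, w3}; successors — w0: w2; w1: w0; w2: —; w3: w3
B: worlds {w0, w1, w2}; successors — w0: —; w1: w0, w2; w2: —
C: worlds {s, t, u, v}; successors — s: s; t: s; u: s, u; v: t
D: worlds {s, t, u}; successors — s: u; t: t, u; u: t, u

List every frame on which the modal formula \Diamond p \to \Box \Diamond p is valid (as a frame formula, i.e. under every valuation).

Frame correspondent (Sahlqvist): \forall x \forall y \forall z (Rxy \wedge Rxz \to Ryz) — i.e. the Euclidean property.
A: fails — Rw0w2 and Rw0w2 but not Rw2w2.
B: fails — Rw1w2 and Rw1w2 but not Rw2w2.
C: fails — Rus and Ruu but not Rsu.
D: condition met.
Valid on: D.

D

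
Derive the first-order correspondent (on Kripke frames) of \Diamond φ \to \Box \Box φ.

This is a Sahlqvist (Geach-type) schema ◇^1□^0φ → □^2◇^0φ.
Minimal-valuation argument: fix x; take any y with xR^1y and any z with xR^2z. Set V(φ) to the set of worlds R-reachable from y in exactly 0 steps. Then □^0φ holds at y, so the antecedent holds at x; validity forces ◇^0φ at z, giving a w with zR^0w and yR^0w.
First-order correspondent: \forall x \forall y \forall z ((xRy \wedge x R^2 z) \to \exists w (y = w \wedge z = w)).

\forall x \forall y \forall z ((xRy \wedge x R^2 z) \to \exists w (y = w \wedge z = w))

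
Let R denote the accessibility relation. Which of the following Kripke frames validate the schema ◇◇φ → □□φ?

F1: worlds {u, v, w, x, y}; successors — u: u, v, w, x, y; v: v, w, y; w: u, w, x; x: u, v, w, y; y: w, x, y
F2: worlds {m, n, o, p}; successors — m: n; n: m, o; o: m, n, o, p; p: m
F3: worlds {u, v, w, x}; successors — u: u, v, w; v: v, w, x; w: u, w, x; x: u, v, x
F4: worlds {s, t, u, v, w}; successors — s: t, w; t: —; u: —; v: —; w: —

F4

Frame correspondent (Sahlqvist): ∀x ∀y ∀z ((xR²y ∧ xR²z) → ∃w (y = w ∧ z = w)) — i.e. a generalized confluence (Geach) condition.
F1: fails — uR²u, uR²v but u ≠ v.
F2: fails — mR²m, mR²o but m ≠ o.
F3: fails — uR²u, uR²v but u ≠ v.
F4: condition met.
Valid on: F4.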